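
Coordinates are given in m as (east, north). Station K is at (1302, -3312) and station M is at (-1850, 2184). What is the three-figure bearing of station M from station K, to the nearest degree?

Δeast = -1850 − 1302 = -3152.00; Δnorth = 2184 − -3312 = 5496.00.
Bearing = atan2(Δeast, Δnorth) mod 360° = 330.17° ≈ 330°.

330°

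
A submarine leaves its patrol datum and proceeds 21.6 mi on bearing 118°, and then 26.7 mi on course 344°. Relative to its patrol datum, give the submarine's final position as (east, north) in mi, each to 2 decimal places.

(11.71, 15.53)

Leg 1 (118°, 21.6 mi): east 21.6 sin 118° = 19.07, north 21.6 cos 118° = -10.14
Leg 2 (344°, 26.7 mi): east 26.7 sin 344° = -7.36, north 26.7 cos 344° = 25.67
Summing: 11.71 mi east, 15.53 mi north → (11.71, 15.53).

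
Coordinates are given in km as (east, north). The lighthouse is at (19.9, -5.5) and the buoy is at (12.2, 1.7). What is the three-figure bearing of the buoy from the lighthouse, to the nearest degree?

313°

Δeast = 12.2 − 19.9 = -7.70; Δnorth = 1.7 − -5.5 = 7.20.
Bearing = atan2(Δeast, Δnorth) mod 360° = 313.08° ≈ 313°.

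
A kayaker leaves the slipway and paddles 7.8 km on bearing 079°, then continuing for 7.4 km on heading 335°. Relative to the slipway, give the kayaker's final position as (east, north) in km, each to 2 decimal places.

(4.53, 8.19)

Leg 1 (079°, 7.8 km): east 7.8 sin 79° = 7.66, north 7.8 cos 79° = 1.49
Leg 2 (335°, 7.4 km): east 7.4 sin 335° = -3.13, north 7.4 cos 335° = 6.71
Summing: 4.53 km east, 8.19 km north → (4.53, 8.19).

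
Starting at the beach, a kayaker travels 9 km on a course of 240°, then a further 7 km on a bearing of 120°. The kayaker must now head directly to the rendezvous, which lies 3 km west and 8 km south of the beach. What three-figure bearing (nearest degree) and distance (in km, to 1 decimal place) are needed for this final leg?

Leg 1 (240°, 9 km): east 9 sin 240° = -7.79, north 9 cos 240° = -4.50
Leg 2 (120°, 7 km): east 7 sin 120° = 6.06, north 7 cos 120° = -3.50
Current position: (-1.73, -8.00). Target: (-3, -8). Remaining: Δeast = -1.27, Δnorth = 0.00.
Bearing = atan2(-1.27, 0.00) mod 360° = 270.00°; distance = √((-1.27)² + (0.00)²) = 1.268 km.

270°, 1.3 km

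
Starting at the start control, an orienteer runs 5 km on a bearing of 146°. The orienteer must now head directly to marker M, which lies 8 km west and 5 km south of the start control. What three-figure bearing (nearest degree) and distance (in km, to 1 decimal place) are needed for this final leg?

265°, 10.8 km

Leg 1 (146°, 5 km): east 5 sin 146° = 2.80, north 5 cos 146° = -4.15
Current position: (2.80, -4.15). Target: (-8, -5). Remaining: Δeast = -10.80, Δnorth = -0.85.
Bearing = atan2(-10.80, -0.85) mod 360° = 265.47°; distance = √((-10.80)² + (-0.85)²) = 10.830 km.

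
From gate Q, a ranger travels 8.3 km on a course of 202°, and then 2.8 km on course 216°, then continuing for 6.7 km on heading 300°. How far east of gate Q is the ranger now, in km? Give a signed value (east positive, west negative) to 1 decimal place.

-10.6 km

Leg 1 (202°, 8.3 km): east 8.3 sin 202° = -3.11, north 8.3 cos 202° = -7.70
Leg 2 (216°, 2.8 km): east 2.8 sin 216° = -1.65, north 2.8 cos 216° = -2.27
Leg 3 (300°, 6.7 km): east 6.7 sin 300° = -5.80, north 6.7 cos 300° = 3.35
Net east component: -10.56 km.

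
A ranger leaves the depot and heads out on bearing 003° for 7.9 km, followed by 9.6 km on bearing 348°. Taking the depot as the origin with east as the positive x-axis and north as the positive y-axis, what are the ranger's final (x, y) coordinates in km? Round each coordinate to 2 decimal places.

Leg 1 (003°, 7.9 km): east 7.9 sin 3° = 0.41, north 7.9 cos 3° = 7.89
Leg 2 (348°, 9.6 km): east 9.6 sin 348° = -2.00, north 9.6 cos 348° = 9.39
Summing: -1.58 km east, 17.28 km north → (-1.58, 17.28).

(-1.58, 17.28)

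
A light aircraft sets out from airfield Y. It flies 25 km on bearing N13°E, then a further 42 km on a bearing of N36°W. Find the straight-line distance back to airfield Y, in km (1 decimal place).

61.4 km

Leg 1 (N13°E, 25 km): east 25 sin 13° = 5.62, north 25 cos 13° = 24.36
Leg 2 (N36°W, 42 km): east 42 sin 324° = -24.69, north 42 cos 324° = 33.98
Net: -19.06 east, 58.34 north. Distance = √((-19.06)² + (58.34)²) = 61.374 km.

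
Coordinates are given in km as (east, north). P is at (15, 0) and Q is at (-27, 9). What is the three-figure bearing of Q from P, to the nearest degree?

282°

Δeast = -27 − 15 = -42.00; Δnorth = 9 − 0 = 9.00.
Bearing = atan2(Δeast, Δnorth) mod 360° = 282.09° ≈ 282°.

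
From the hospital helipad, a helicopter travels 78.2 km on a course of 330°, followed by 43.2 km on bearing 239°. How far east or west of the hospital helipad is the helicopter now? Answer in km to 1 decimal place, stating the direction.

76.1 km west

Leg 1 (330°, 78.2 km): east 78.2 sin 330° = -39.10, north 78.2 cos 330° = 67.72
Leg 2 (239°, 43.2 km): east 43.2 sin 239° = -37.03, north 43.2 cos 239° = -22.25
Net east component: -76.13 km.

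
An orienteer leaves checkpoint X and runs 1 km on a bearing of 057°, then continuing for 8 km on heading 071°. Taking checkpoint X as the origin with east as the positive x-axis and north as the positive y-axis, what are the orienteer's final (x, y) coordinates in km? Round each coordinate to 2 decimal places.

Leg 1 (057°, 1 km): east 1 sin 57° = 0.84, north 1 cos 57° = 0.54
Leg 2 (071°, 8 km): east 8 sin 71° = 7.56, north 8 cos 71° = 2.60
Summing: 8.40 km east, 3.15 km north → (8.40, 3.15).

(8.40, 3.15)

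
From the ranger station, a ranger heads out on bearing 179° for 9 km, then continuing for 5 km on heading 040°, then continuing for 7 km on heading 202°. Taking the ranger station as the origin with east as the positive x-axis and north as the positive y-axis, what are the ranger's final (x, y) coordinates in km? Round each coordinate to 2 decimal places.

(0.75, -11.66)

Leg 1 (179°, 9 km): east 9 sin 179° = 0.16, north 9 cos 179° = -9.00
Leg 2 (040°, 5 km): east 5 sin 40° = 3.21, north 5 cos 40° = 3.83
Leg 3 (202°, 7 km): east 7 sin 202° = -2.62, north 7 cos 202° = -6.49
Summing: 0.75 km east, -11.66 km north → (0.75, -11.66).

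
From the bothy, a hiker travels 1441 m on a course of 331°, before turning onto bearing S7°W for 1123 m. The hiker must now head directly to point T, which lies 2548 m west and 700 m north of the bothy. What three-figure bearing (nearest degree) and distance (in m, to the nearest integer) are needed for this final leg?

288°, 1800 m

Leg 1 (331°, 1441 m): east 1441 sin 331° = -698.61, north 1441 cos 331° = 1260.33
Leg 2 (S7°W, 1123 m): east 1123 sin 187° = -136.86, north 1123 cos 187° = -1114.63
Current position: (-835.47, 145.70). Target: (-2548, 700). Remaining: Δeast = -1712.53, Δnorth = 554.30.
Bearing = atan2(-1712.53, 554.30) mod 360° = 287.94°; distance = √((-1712.53)² + (554.30)²) = 1800.003 m.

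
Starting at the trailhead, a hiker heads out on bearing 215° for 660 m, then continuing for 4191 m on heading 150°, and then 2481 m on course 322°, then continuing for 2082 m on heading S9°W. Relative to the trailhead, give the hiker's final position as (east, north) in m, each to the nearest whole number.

(-136, -4271)

Leg 1 (215°, 660 m): east 660 sin 215° = -378.56, north 660 cos 215° = -540.64
Leg 2 (150°, 4191 m): east 4191 sin 150° = 2095.50, north 4191 cos 150° = -3629.51
Leg 3 (322°, 2481 m): east 2481 sin 322° = -1527.46, north 2481 cos 322° = 1955.05
Leg 4 (S9°W, 2082 m): east 2082 sin 189° = -325.70, north 2082 cos 189° = -2056.37
Summing: -136.21 m east, -4271.47 m north → (-136, -4271).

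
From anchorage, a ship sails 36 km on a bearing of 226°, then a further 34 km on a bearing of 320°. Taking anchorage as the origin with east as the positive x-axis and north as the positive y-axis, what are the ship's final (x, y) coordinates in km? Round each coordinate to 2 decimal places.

Leg 1 (226°, 36 km): east 36 sin 226° = -25.90, north 36 cos 226° = -25.01
Leg 2 (320°, 34 km): east 34 sin 320° = -21.85, north 34 cos 320° = 26.05
Summing: -47.75 km east, 1.04 km north → (-47.75, 1.04).

(-47.75, 1.04)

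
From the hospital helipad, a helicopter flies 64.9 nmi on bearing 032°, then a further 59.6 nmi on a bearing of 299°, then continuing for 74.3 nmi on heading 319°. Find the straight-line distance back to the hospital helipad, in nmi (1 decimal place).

155.0 nmi

Leg 1 (032°, 64.9 nmi): east 64.9 sin 32° = 34.39, north 64.9 cos 32° = 55.04
Leg 2 (299°, 59.6 nmi): east 59.6 sin 299° = -52.13, north 59.6 cos 299° = 28.89
Leg 3 (319°, 74.3 nmi): east 74.3 sin 319° = -48.75, north 74.3 cos 319° = 56.07
Net: -66.48 east, 140.01 north. Distance = √((-66.48)² + (140.01)²) = 154.990 nmi.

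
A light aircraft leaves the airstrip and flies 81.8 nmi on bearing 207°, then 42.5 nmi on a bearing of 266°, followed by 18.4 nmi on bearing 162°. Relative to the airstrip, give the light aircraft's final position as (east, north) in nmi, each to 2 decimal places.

Leg 1 (207°, 81.8 nmi): east 81.8 sin 207° = -37.14, north 81.8 cos 207° = -72.88
Leg 2 (266°, 42.5 nmi): east 42.5 sin 266° = -42.40, north 42.5 cos 266° = -2.96
Leg 3 (162°, 18.4 nmi): east 18.4 sin 162° = 5.69, north 18.4 cos 162° = -17.50
Summing: -73.85 nmi east, -93.35 nmi north → (-73.85, -93.35).

(-73.85, -93.35)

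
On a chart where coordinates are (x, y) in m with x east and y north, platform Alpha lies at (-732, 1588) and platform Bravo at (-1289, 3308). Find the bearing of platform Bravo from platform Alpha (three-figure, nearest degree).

342°

Δeast = -1289 − -732 = -557.00; Δnorth = 3308 − 1588 = 1720.00.
Bearing = atan2(Δeast, Δnorth) mod 360° = 342.06° ≈ 342°.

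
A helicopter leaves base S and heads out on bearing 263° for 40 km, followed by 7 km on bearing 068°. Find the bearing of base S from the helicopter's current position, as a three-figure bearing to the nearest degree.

Leg 1 (263°, 40 km): east 40 sin 263° = -39.70, north 40 cos 263° = -4.87
Leg 2 (068°, 7 km): east 7 sin 68° = 6.49, north 7 cos 68° = 2.62
Net displacement: -33.21 east, -2.25 north. Direction back to start is (33.21, 2.25): bearing = atan2(33.21, 2.25) mod 360° = 86.12° ≈ 086°.

086°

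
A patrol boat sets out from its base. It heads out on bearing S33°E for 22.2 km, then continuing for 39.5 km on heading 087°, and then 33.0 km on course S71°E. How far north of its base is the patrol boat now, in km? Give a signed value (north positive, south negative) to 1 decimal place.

Leg 1 (S33°E, 22.2 km): east 22.2 sin 147° = 12.09, north 22.2 cos 147° = -18.62
Leg 2 (087°, 39.5 km): east 39.5 sin 87° = 39.45, north 39.5 cos 87° = 2.07
Leg 3 (S71°E, 33.0 km): east 33.0 sin 109° = 31.20, north 33.0 cos 109° = -10.74
Net north component: -27.29 km.

-27.3 km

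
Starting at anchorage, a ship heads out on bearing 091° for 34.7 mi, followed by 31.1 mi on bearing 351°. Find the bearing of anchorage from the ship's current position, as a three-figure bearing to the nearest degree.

225°

Leg 1 (091°, 34.7 mi): east 34.7 sin 91° = 34.69, north 34.7 cos 91° = -0.61
Leg 2 (351°, 31.1 mi): east 31.1 sin 351° = -4.87, north 31.1 cos 351° = 30.72
Net displacement: 29.83 east, 30.11 north. Direction back to start is (-29.83, -30.11): bearing = atan2(-29.83, -30.11) mod 360° = 224.73° ≈ 225°.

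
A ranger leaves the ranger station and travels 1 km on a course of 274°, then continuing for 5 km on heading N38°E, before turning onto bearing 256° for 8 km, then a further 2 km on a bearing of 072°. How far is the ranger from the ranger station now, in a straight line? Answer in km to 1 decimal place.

4.6 km

Leg 1 (274°, 1 km): east 1 sin 274° = -1.00, north 1 cos 274° = 0.07
Leg 2 (N38°E, 5 km): east 5 sin 38° = 3.08, north 5 cos 38° = 3.94
Leg 3 (256°, 8 km): east 8 sin 256° = -7.76, north 8 cos 256° = -1.94
Leg 4 (072°, 2 km): east 2 sin 72° = 1.90, north 2 cos 72° = 0.62
Net: -3.78 east, 2.69 north. Distance = √((-3.78)² + (2.69)²) = 4.640 km.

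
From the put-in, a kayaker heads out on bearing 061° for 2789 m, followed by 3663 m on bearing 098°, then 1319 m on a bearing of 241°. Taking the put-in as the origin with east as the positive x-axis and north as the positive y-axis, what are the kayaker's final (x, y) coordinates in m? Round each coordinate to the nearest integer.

Leg 1 (061°, 2789 m): east 2789 sin 61° = 2439.31, north 2789 cos 61° = 1352.13
Leg 2 (098°, 3663 m): east 3663 sin 98° = 3627.35, north 3663 cos 98° = -509.79
Leg 3 (241°, 1319 m): east 1319 sin 241° = -1153.62, north 1319 cos 241° = -639.46
Summing: 4913.04 m east, 202.88 m north → (4913, 203).

(4913, 203)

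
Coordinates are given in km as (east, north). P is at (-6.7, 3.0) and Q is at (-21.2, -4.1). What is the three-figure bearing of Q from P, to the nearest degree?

244°

Δeast = -21.2 − -6.7 = -14.50; Δnorth = -4.1 − 3.0 = -7.10.
Bearing = atan2(Δeast, Δnorth) mod 360° = 243.91° ≈ 244°.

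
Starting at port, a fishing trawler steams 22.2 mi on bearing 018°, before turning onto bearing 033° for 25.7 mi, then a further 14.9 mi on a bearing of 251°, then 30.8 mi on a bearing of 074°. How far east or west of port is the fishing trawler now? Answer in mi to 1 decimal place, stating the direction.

Leg 1 (018°, 22.2 mi): east 22.2 sin 18° = 6.86, north 22.2 cos 18° = 21.11
Leg 2 (033°, 25.7 mi): east 25.7 sin 33° = 14.00, north 25.7 cos 33° = 21.55
Leg 3 (251°, 14.9 mi): east 14.9 sin 251° = -14.09, north 14.9 cos 251° = -4.85
Leg 4 (074°, 30.8 mi): east 30.8 sin 74° = 29.61, north 30.8 cos 74° = 8.49
Net east component: 36.38 mi.

36.4 mi east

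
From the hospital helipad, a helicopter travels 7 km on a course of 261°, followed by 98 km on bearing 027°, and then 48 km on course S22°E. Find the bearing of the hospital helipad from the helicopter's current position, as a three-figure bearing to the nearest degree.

233°

Leg 1 (261°, 7 km): east 7 sin 261° = -6.91, north 7 cos 261° = -1.10
Leg 2 (027°, 98 km): east 98 sin 27° = 44.49, north 98 cos 27° = 87.32
Leg 3 (S22°E, 48 km): east 48 sin 158° = 17.98, north 48 cos 158° = -44.50
Net displacement: 55.56 east, 41.72 north. Direction back to start is (-55.56, -41.72): bearing = atan2(-55.56, -41.72) mod 360° = 233.10° ≈ 233°.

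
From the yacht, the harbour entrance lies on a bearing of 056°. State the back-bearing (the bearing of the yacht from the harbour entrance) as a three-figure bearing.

236°

Back-bearing = 056° + 180° = 236°.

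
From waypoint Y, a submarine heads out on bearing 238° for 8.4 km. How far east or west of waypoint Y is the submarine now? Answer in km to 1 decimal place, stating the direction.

7.1 km west

Leg 1 (238°, 8.4 km): east 8.4 sin 238° = -7.12, north 8.4 cos 238° = -4.45
Net east component: -7.12 km.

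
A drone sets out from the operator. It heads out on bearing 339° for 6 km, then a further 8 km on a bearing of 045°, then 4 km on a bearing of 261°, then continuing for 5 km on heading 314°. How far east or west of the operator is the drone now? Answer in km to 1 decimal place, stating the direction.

Leg 1 (339°, 6 km): east 6 sin 339° = -2.15, north 6 cos 339° = 5.60
Leg 2 (045°, 8 km): east 8 sin 45° = 5.66, north 8 cos 45° = 5.66
Leg 3 (261°, 4 km): east 4 sin 261° = -3.95, north 4 cos 261° = -0.63
Leg 4 (314°, 5 km): east 5 sin 314° = -3.60, north 5 cos 314° = 3.47
Net east component: -4.04 km.

4.0 km west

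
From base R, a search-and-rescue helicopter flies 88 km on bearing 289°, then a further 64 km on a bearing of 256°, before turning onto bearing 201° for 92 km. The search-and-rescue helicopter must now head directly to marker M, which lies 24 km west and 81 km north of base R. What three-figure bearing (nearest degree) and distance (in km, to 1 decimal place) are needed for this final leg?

Leg 1 (289°, 88 km): east 88 sin 289° = -83.21, north 88 cos 289° = 28.65
Leg 2 (256°, 64 km): east 64 sin 256° = -62.10, north 64 cos 256° = -15.48
Leg 3 (201°, 92 km): east 92 sin 201° = -32.97, north 92 cos 201° = -85.89
Current position: (-178.27, -72.72). Target: (-24, 81). Remaining: Δeast = 154.27, Δnorth = 153.72.
Bearing = atan2(154.27, 153.72) mod 360° = 45.10°; distance = √((154.27)² + (153.72)²) = 217.787 km.

045°, 217.8 km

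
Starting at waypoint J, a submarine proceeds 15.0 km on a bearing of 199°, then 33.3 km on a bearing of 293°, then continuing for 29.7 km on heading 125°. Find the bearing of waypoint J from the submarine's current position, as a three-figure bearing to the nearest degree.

032°

Leg 1 (199°, 15.0 km): east 15.0 sin 199° = -4.88, north 15.0 cos 199° = -14.18
Leg 2 (293°, 33.3 km): east 33.3 sin 293° = -30.65, north 33.3 cos 293° = 13.01
Leg 3 (125°, 29.7 km): east 29.7 sin 125° = 24.33, north 29.7 cos 125° = -17.04
Net displacement: -11.21 east, -18.21 north. Direction back to start is (11.21, 18.21): bearing = atan2(11.21, 18.21) mod 360° = 31.62° ≈ 032°.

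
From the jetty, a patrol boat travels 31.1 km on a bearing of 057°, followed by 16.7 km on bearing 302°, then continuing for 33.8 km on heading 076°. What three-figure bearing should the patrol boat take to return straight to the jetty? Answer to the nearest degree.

Leg 1 (057°, 31.1 km): east 31.1 sin 57° = 26.08, north 31.1 cos 57° = 16.94
Leg 2 (302°, 16.7 km): east 16.7 sin 302° = -14.16, north 16.7 cos 302° = 8.85
Leg 3 (076°, 33.8 km): east 33.8 sin 76° = 32.80, north 33.8 cos 76° = 8.18
Net displacement: 44.72 east, 33.96 north. Direction back to start is (-44.72, -33.96): bearing = atan2(-44.72, -33.96) mod 360° = 232.78° ≈ 233°.

233°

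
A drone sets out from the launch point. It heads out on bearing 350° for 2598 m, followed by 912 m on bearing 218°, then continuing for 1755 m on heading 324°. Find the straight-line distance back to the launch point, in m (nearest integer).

Leg 1 (350°, 2598 m): east 2598 sin 350° = -451.14, north 2598 cos 350° = 2558.53
Leg 2 (218°, 912 m): east 912 sin 218° = -561.48, north 912 cos 218° = -718.67
Leg 3 (324°, 1755 m): east 1755 sin 324° = -1031.56, north 1755 cos 324° = 1419.82
Net: -2044.18 east, 3259.69 north. Distance = √((-2044.18)² + (3259.69)²) = 3847.631 m.

3848 m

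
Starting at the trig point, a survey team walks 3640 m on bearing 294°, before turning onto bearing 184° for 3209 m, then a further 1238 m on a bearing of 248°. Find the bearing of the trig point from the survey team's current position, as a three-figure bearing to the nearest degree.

Leg 1 (294°, 3640 m): east 3640 sin 294° = -3325.31, north 3640 cos 294° = 1480.52
Leg 2 (184°, 3209 m): east 3209 sin 184° = -223.85, north 3209 cos 184° = -3201.18
Leg 3 (248°, 1238 m): east 1238 sin 248° = -1147.85, north 1238 cos 248° = -463.76
Net displacement: -4697.01 east, -2184.42 north. Direction back to start is (4697.01, 2184.42): bearing = atan2(4697.01, 2184.42) mod 360° = 65.06° ≈ 065°.

065°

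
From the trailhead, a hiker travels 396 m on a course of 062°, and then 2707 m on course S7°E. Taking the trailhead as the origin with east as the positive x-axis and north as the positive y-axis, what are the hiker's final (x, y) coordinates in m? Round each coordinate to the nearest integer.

Leg 1 (062°, 396 m): east 396 sin 62° = 349.65, north 396 cos 62° = 185.91
Leg 2 (S7°E, 2707 m): east 2707 sin 173° = 329.90, north 2707 cos 173° = -2686.82
Summing: 679.55 m east, -2500.91 m north → (680, -2501).

(680, -2501)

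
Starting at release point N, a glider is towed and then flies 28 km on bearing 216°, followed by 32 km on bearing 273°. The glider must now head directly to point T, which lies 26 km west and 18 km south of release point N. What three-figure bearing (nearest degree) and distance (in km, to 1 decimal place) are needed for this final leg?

082°, 22.6 km

Leg 1 (216°, 28 km): east 28 sin 216° = -16.46, north 28 cos 216° = -22.65
Leg 2 (273°, 32 km): east 32 sin 273° = -31.96, north 32 cos 273° = 1.67
Current position: (-48.41, -20.98). Target: (-26, -18). Remaining: Δeast = 22.41, Δnorth = 2.98.
Bearing = atan2(22.41, 2.98) mod 360° = 82.43°; distance = √((22.41)² + (2.98)²) = 22.611 km.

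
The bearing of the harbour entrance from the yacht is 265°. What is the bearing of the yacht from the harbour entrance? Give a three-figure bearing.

085°

Back-bearing = 265° − 180° = 085°.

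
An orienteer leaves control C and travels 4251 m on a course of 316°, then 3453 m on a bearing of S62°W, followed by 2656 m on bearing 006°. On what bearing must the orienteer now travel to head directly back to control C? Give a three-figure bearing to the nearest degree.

125°

Leg 1 (316°, 4251 m): east 4251 sin 316° = -2952.99, north 4251 cos 316° = 3057.91
Leg 2 (S62°W, 3453 m): east 3453 sin 242° = -3048.82, north 3453 cos 242° = -1621.09
Leg 3 (006°, 2656 m): east 2656 sin 6° = 277.63, north 2656 cos 6° = 2641.45
Net displacement: -5724.18 east, 4078.28 north. Direction back to start is (5724.18, -4078.28): bearing = atan2(5724.18, -4078.28) mod 360° = 125.47° ≈ 125°.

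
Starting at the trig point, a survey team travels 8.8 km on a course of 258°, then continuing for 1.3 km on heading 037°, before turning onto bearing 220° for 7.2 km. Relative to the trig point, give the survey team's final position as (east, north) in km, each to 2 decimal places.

Leg 1 (258°, 8.8 km): east 8.8 sin 258° = -8.61, north 8.8 cos 258° = -1.83
Leg 2 (037°, 1.3 km): east 1.3 sin 37° = 0.78, north 1.3 cos 37° = 1.04
Leg 3 (220°, 7.2 km): east 7.2 sin 220° = -4.63, north 7.2 cos 220° = -5.52
Summing: -12.45 km east, -6.31 km north → (-12.45, -6.31).

(-12.45, -6.31)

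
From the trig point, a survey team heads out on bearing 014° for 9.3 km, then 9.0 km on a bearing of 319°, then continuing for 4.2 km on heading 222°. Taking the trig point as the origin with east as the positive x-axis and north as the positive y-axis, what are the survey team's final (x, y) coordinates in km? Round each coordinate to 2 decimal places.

Leg 1 (014°, 9.3 km): east 9.3 sin 14° = 2.25, north 9.3 cos 14° = 9.02
Leg 2 (319°, 9.0 km): east 9.0 sin 319° = -5.90, north 9.0 cos 319° = 6.79
Leg 3 (222°, 4.2 km): east 4.2 sin 222° = -2.81, north 4.2 cos 222° = -3.12
Summing: -6.47 km east, 12.69 km north → (-6.47, 12.69).

(-6.47, 12.69)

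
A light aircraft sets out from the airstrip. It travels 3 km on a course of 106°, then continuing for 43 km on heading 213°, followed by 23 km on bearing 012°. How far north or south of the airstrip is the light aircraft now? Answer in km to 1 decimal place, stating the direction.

Leg 1 (106°, 3 km): east 3 sin 106° = 2.88, north 3 cos 106° = -0.83
Leg 2 (213°, 43 km): east 43 sin 213° = -23.42, north 43 cos 213° = -36.06
Leg 3 (012°, 23 km): east 23 sin 12° = 4.78, north 23 cos 12° = 22.50
Net north component: -14.39 km.

14.4 km south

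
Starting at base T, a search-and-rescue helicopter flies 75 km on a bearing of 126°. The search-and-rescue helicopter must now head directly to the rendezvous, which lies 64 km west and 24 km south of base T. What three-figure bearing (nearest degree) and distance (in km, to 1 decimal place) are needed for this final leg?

279°, 126.3 km

Leg 1 (126°, 75 km): east 75 sin 126° = 60.68, north 75 cos 126° = -44.08
Current position: (60.68, -44.08). Target: (-64, -24). Remaining: Δeast = -124.68, Δnorth = 20.08.
Bearing = atan2(-124.68, 20.08) mod 360° = 279.15°; distance = √((-124.68)² + (20.08)²) = 126.284 km.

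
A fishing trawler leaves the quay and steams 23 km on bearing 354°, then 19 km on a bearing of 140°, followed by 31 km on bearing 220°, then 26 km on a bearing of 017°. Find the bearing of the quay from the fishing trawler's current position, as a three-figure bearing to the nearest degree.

165°

Leg 1 (354°, 23 km): east 23 sin 354° = -2.40, north 23 cos 354° = 22.87
Leg 2 (140°, 19 km): east 19 sin 140° = 12.21, north 19 cos 140° = -14.55
Leg 3 (220°, 31 km): east 31 sin 220° = -19.93, north 31 cos 220° = -23.75
Leg 4 (017°, 26 km): east 26 sin 17° = 7.60, north 26 cos 17° = 24.86
Net displacement: -2.52 east, 9.44 north. Direction back to start is (2.52, -9.44): bearing = atan2(2.52, -9.44) mod 360° = 165.07° ≈ 165°.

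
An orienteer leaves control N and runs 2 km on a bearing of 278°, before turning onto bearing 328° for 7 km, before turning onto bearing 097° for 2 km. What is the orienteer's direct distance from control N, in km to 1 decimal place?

Leg 1 (278°, 2 km): east 2 sin 278° = -1.98, north 2 cos 278° = 0.28
Leg 2 (328°, 7 km): east 7 sin 328° = -3.71, north 7 cos 328° = 5.94
Leg 3 (097°, 2 km): east 2 sin 97° = 1.99, north 2 cos 97° = -0.24
Net: -3.70 east, 5.97 north. Distance = √((-3.70)² + (5.97)²) = 7.027 km.

7.0 km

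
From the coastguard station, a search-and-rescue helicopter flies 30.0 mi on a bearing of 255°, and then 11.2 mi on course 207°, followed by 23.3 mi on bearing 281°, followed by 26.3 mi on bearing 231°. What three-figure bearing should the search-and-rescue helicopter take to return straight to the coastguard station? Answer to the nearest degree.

Leg 1 (255°, 30.0 mi): east 30.0 sin 255° = -28.98, north 30.0 cos 255° = -7.76
Leg 2 (207°, 11.2 mi): east 11.2 sin 207° = -5.08, north 11.2 cos 207° = -9.98
Leg 3 (281°, 23.3 mi): east 23.3 sin 281° = -22.87, north 23.3 cos 281° = 4.45
Leg 4 (231°, 26.3 mi): east 26.3 sin 231° = -20.44, north 26.3 cos 231° = -16.55
Net displacement: -77.37 east, -29.85 north. Direction back to start is (77.37, 29.85): bearing = atan2(77.37, 29.85) mod 360° = 68.90° ≈ 069°.

069°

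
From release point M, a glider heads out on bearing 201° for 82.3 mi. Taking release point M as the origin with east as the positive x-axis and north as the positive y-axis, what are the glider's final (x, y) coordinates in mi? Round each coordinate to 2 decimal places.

Leg 1 (201°, 82.3 mi): east 82.3 sin 201° = -29.49, north 82.3 cos 201° = -76.83
Summing: -29.49 mi east, -76.83 mi north → (-29.49, -76.83).

(-29.49, -76.83)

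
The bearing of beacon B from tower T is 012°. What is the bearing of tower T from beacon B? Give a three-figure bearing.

Back-bearing = 012° + 180° = 192°.

192°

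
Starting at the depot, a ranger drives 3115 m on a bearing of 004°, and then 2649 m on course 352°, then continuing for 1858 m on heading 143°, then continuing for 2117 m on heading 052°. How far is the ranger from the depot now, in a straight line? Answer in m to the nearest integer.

6144 m

Leg 1 (004°, 3115 m): east 3115 sin 4° = 217.29, north 3115 cos 4° = 3107.41
Leg 2 (352°, 2649 m): east 2649 sin 352° = -368.67, north 2649 cos 352° = 2623.22
Leg 3 (143°, 1858 m): east 1858 sin 143° = 1118.17, north 1858 cos 143° = -1483.86
Leg 4 (052°, 2117 m): east 2117 sin 52° = 1668.22, north 2117 cos 52° = 1303.36
Net: 2635.01 east, 5550.12 north. Distance = √((2635.01)² + (5550.12)²) = 6143.871 m.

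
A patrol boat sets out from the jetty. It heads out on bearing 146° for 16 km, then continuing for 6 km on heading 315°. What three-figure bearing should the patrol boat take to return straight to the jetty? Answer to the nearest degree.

Leg 1 (146°, 16 km): east 16 sin 146° = 8.95, north 16 cos 146° = -13.26
Leg 2 (315°, 6 km): east 6 sin 315° = -4.24, north 6 cos 315° = 4.24
Net displacement: 4.70 east, -9.02 north. Direction back to start is (-4.70, 9.02): bearing = atan2(-4.70, 9.02) mod 360° = 332.46° ≈ 332°.

332°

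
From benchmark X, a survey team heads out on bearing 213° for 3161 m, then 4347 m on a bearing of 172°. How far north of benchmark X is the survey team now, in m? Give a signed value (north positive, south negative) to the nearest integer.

-6956 m

Leg 1 (213°, 3161 m): east 3161 sin 213° = -1721.60, north 3161 cos 213° = -2651.04
Leg 2 (172°, 4347 m): east 4347 sin 172° = 604.99, north 4347 cos 172° = -4304.70
Net north component: -6955.73 m.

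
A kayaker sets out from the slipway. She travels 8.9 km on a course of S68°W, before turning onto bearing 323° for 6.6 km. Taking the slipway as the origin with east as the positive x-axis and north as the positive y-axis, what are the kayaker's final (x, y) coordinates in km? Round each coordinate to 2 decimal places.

Leg 1 (S68°W, 8.9 km): east 8.9 sin 248° = -8.25, north 8.9 cos 248° = -3.33
Leg 2 (323°, 6.6 km): east 6.6 sin 323° = -3.97, north 6.6 cos 323° = 5.27
Summing: -12.22 km east, 1.94 km north → (-12.22, 1.94).

(-12.22, 1.94)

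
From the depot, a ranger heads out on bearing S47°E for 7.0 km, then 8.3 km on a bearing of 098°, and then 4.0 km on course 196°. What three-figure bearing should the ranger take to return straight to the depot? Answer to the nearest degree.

309°

Leg 1 (S47°E, 7.0 km): east 7.0 sin 133° = 5.12, north 7.0 cos 133° = -4.77
Leg 2 (098°, 8.3 km): east 8.3 sin 98° = 8.22, north 8.3 cos 98° = -1.16
Leg 3 (196°, 4.0 km): east 4.0 sin 196° = -1.10, north 4.0 cos 196° = -3.85
Net displacement: 12.24 east, -9.77 north. Direction back to start is (-12.24, 9.77): bearing = atan2(-12.24, 9.77) mod 360° = 308.62° ≈ 309°.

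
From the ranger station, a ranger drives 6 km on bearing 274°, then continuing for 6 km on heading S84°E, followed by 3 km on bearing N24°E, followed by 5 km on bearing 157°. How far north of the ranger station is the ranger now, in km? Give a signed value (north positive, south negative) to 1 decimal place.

-2.1 km

Leg 1 (274°, 6 km): east 6 sin 274° = -5.99, north 6 cos 274° = 0.42
Leg 2 (S84°E, 6 km): east 6 sin 96° = 5.97, north 6 cos 96° = -0.63
Leg 3 (N24°E, 3 km): east 3 sin 24° = 1.22, north 3 cos 24° = 2.74
Leg 4 (157°, 5 km): east 5 sin 157° = 1.95, north 5 cos 157° = -4.60
Net north component: -2.07 km.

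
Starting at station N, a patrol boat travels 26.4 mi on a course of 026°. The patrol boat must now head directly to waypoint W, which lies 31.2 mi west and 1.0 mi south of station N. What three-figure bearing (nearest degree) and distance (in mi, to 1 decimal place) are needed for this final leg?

Leg 1 (026°, 26.4 mi): east 26.4 sin 26° = 11.57, north 26.4 cos 26° = 23.73
Current position: (11.57, 23.73). Target: (-31.2, -1.0). Remaining: Δeast = -42.77, Δnorth = -24.73.
Bearing = atan2(-42.77, -24.73) mod 360° = 239.97°; distance = √((-42.77)² + (-24.73)²) = 49.407 mi.

240°, 49.4 mi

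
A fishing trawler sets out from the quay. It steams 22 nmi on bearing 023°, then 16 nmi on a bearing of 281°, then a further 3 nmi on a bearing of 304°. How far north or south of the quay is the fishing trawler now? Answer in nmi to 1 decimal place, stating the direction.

25.0 nmi north

Leg 1 (023°, 22 nmi): east 22 sin 23° = 8.60, north 22 cos 23° = 20.25
Leg 2 (281°, 16 nmi): east 16 sin 281° = -15.71, north 16 cos 281° = 3.05
Leg 3 (304°, 3 nmi): east 3 sin 304° = -2.49, north 3 cos 304° = 1.68
Net north component: 24.98 nmi.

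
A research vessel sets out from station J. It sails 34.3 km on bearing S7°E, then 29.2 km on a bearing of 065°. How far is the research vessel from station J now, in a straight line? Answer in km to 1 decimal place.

37.6 km

Leg 1 (S7°E, 34.3 km): east 34.3 sin 173° = 4.18, north 34.3 cos 173° = -34.04
Leg 2 (065°, 29.2 km): east 29.2 sin 65° = 26.46, north 29.2 cos 65° = 12.34
Net: 30.64 east, -21.70 north. Distance = √((30.64)² + (-21.70)²) = 37.552 km.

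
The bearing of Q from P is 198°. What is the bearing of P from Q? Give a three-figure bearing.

Back-bearing = 198° − 180° = 018°.

018°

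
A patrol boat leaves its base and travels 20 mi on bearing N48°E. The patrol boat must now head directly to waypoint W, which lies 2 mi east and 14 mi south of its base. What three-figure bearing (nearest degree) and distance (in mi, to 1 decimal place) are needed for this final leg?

Leg 1 (N48°E, 20 mi): east 20 sin 48° = 14.86, north 20 cos 48° = 13.38
Current position: (14.86, 13.38). Target: (2, -14). Remaining: Δeast = -12.86, Δnorth = -27.38.
Bearing = atan2(-12.86, -27.38) mod 360° = 205.16°; distance = √((-12.86)² + (-27.38)²) = 30.253 mi.

205°, 30.3 mi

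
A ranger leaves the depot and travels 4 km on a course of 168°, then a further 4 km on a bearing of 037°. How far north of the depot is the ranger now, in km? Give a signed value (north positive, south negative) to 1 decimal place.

Leg 1 (168°, 4 km): east 4 sin 168° = 0.83, north 4 cos 168° = -3.91
Leg 2 (037°, 4 km): east 4 sin 37° = 2.41, north 4 cos 37° = 3.19
Net north component: -0.72 km.

-0.7 km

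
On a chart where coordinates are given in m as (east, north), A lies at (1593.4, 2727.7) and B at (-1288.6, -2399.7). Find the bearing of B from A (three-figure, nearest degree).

209°

Δeast = -1288.6 − 1593.4 = -2882.00; Δnorth = -2399.7 − 2727.7 = -5127.40.
Bearing = atan2(Δeast, Δnorth) mod 360° = 209.34° ≈ 209°.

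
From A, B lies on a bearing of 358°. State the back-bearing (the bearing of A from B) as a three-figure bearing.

178°

Back-bearing = 358° − 180° = 178°.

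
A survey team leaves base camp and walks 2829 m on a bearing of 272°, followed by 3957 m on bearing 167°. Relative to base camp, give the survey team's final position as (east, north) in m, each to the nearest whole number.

(-1937, -3757)

Leg 1 (272°, 2829 m): east 2829 sin 272° = -2827.28, north 2829 cos 272° = 98.73
Leg 2 (167°, 3957 m): east 3957 sin 167° = 890.13, north 3957 cos 167° = -3855.58
Summing: -1937.15 m east, -3756.85 m north → (-1937, -3757).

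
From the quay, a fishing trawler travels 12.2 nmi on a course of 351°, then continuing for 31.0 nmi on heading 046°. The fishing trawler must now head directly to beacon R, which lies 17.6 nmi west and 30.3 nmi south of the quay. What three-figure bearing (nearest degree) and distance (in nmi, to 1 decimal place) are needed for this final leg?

211°, 74.3 nmi

Leg 1 (351°, 12.2 nmi): east 12.2 sin 351° = -1.91, north 12.2 cos 351° = 12.05
Leg 2 (046°, 31.0 nmi): east 31.0 sin 46° = 22.30, north 31.0 cos 46° = 21.53
Current position: (20.39, 33.58). Target: (-17.6, -30.3). Remaining: Δeast = -37.99, Δnorth = -63.88.
Bearing = atan2(-37.99, -63.88) mod 360° = 210.74°; distance = √((-37.99)² + (-63.88)²) = 74.327 nmi.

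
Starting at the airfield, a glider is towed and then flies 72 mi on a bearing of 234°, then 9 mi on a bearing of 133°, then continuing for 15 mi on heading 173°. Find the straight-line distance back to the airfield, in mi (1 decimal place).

Leg 1 (234°, 72 mi): east 72 sin 234° = -58.25, north 72 cos 234° = -42.32
Leg 2 (133°, 9 mi): east 9 sin 133° = 6.58, north 9 cos 133° = -6.14
Leg 3 (173°, 15 mi): east 15 sin 173° = 1.83, north 15 cos 173° = -14.89
Net: -49.84 east, -63.35 north. Distance = √((-49.84)² + (-63.35)²) = 80.602 mi.

80.6 mi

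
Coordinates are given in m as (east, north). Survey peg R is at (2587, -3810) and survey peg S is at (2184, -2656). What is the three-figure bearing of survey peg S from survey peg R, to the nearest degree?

341°

Δeast = 2184 − 2587 = -403.00; Δnorth = -2656 − -3810 = 1154.00.
Bearing = atan2(Δeast, Δnorth) mod 360° = 340.75° ≈ 341°.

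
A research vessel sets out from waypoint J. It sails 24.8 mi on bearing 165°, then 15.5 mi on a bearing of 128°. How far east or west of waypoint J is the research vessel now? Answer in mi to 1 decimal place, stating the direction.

18.6 mi east

Leg 1 (165°, 24.8 mi): east 24.8 sin 165° = 6.42, north 24.8 cos 165° = -23.95
Leg 2 (128°, 15.5 mi): east 15.5 sin 128° = 12.21, north 15.5 cos 128° = -9.54
Net east component: 18.63 mi.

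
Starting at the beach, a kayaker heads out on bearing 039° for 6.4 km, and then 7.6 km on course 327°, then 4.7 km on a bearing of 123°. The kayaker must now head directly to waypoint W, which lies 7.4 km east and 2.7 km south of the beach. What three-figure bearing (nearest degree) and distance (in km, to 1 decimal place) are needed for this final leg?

Leg 1 (039°, 6.4 km): east 6.4 sin 39° = 4.03, north 6.4 cos 39° = 4.97
Leg 2 (327°, 7.6 km): east 7.6 sin 327° = -4.14, north 7.6 cos 327° = 6.37
Leg 3 (123°, 4.7 km): east 4.7 sin 123° = 3.94, north 4.7 cos 123° = -2.56
Current position: (3.83, 8.79). Target: (7.4, -2.7). Remaining: Δeast = 3.57, Δnorth = -11.49.
Bearing = atan2(3.57, -11.49) mod 360° = 162.74°; distance = √((3.57)² + (-11.49)²) = 12.030 km.

163°, 12.0 km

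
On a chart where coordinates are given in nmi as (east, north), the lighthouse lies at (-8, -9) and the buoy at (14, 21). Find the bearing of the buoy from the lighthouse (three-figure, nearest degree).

036°

Δeast = 14 − -8 = 22.00; Δnorth = 21 − -9 = 30.00.
Bearing = atan2(Δeast, Δnorth) mod 360° = 36.25° ≈ 036°.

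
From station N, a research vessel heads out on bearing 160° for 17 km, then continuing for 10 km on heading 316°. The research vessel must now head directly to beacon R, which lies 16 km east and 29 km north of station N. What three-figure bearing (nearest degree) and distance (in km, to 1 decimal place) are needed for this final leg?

024°, 41.5 km

Leg 1 (160°, 17 km): east 17 sin 160° = 5.81, north 17 cos 160° = -15.97
Leg 2 (316°, 10 km): east 10 sin 316° = -6.95, north 10 cos 316° = 7.19
Current position: (-1.13, -8.78). Target: (16, 29). Remaining: Δeast = 17.13, Δnorth = 37.78.
Bearing = atan2(17.13, 37.78) mod 360° = 24.39°; distance = √((17.13)² + (37.78)²) = 41.484 km.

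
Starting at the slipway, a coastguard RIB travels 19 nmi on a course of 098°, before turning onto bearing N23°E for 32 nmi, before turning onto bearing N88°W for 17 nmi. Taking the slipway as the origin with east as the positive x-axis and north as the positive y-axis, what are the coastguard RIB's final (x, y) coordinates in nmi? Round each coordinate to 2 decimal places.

Leg 1 (098°, 19 nmi): east 19 sin 98° = 18.82, north 19 cos 98° = -2.64
Leg 2 (N23°E, 32 nmi): east 32 sin 23° = 12.50, north 32 cos 23° = 29.46
Leg 3 (N88°W, 17 nmi): east 17 sin 272° = -16.99, north 17 cos 272° = 0.59
Summing: 14.33 nmi east, 27.41 nmi north → (14.33, 27.41).

(14.33, 27.41)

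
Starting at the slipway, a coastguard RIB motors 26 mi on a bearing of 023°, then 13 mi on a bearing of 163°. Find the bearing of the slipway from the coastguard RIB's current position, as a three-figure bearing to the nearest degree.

231°

Leg 1 (023°, 26 mi): east 26 sin 23° = 10.16, north 26 cos 23° = 23.93
Leg 2 (163°, 13 mi): east 13 sin 163° = 3.80, north 13 cos 163° = -12.43
Net displacement: 13.96 east, 11.50 north. Direction back to start is (-13.96, -11.50): bearing = atan2(-13.96, -11.50) mod 360° = 230.52° ≈ 231°.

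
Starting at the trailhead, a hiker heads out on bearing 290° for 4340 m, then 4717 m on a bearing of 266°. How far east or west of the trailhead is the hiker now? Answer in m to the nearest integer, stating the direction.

8784 m west

Leg 1 (290°, 4340 m): east 4340 sin 290° = -4078.27, north 4340 cos 290° = 1484.37
Leg 2 (266°, 4717 m): east 4717 sin 266° = -4705.51, north 4717 cos 266° = -329.04
Net east component: -8783.78 m.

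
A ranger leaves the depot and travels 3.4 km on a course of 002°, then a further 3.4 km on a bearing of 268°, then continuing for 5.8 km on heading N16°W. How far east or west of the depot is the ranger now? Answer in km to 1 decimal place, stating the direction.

4.9 km west

Leg 1 (002°, 3.4 km): east 3.4 sin 2° = 0.12, north 3.4 cos 2° = 3.40
Leg 2 (268°, 3.4 km): east 3.4 sin 268° = -3.40, north 3.4 cos 268° = -0.12
Leg 3 (N16°W, 5.8 km): east 5.8 sin 344° = -1.60, north 5.8 cos 344° = 5.58
Net east component: -4.88 km.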